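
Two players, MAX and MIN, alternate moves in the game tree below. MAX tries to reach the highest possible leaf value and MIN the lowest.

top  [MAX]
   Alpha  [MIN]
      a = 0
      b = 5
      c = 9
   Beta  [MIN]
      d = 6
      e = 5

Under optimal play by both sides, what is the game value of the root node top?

Alpha (MIN): min(0, 5, 9) = 0
Beta (MIN): min(6, 5) = 5
top (MAX): max(0, 5) = 5

5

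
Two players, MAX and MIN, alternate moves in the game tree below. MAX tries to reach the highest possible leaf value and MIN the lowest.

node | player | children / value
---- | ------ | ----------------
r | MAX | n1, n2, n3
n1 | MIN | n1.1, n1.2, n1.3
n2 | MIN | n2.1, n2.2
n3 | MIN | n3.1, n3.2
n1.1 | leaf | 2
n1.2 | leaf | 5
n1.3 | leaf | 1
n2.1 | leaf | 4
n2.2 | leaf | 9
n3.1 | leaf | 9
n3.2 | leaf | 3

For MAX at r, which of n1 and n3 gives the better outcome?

n1 (MIN): min(2, 5, 1) = 1
n3 (MIN): min(9, 3) = 3
MAX prefers the higher value; n1=1, n3=3. n3 is better since 3 > 1.

n3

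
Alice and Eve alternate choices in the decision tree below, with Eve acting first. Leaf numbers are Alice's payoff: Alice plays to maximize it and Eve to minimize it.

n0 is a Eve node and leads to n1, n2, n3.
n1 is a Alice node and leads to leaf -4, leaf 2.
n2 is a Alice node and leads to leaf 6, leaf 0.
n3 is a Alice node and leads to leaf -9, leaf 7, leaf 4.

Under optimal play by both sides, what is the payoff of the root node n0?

2

n1 (Alice): max(-4, 2) = 2
n2 (Alice): max(6, 0) = 6
n3 (Alice): max(-9, 7, 4) = 7
n0 (Eve): min(2, 6, 7) = 2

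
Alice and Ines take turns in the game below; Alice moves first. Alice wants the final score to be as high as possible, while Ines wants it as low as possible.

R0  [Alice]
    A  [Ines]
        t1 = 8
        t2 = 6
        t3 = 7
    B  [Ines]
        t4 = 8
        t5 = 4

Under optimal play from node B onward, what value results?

4

B (Ines): min(8, 4) = 4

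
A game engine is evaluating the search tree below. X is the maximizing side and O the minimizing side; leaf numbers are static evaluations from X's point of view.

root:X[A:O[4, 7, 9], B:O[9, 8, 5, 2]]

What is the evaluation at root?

4

A (O): min(4, 7, 9) = 4
B (O): min(9, 8, 5, 2) = 2
root (X): max(4, 2) = 4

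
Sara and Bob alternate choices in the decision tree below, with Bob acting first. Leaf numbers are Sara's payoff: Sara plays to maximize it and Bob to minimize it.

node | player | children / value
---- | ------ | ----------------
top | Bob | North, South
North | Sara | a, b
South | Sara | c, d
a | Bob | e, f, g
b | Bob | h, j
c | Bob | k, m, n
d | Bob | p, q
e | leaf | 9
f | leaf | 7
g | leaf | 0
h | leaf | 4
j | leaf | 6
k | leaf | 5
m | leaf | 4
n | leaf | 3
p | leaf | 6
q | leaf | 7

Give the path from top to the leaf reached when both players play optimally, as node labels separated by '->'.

a (Bob): min(9, 7, 0) = 0
b (Bob): min(4, 6) = 4
North (Sara): max(0, 4) = 4
c (Bob): min(5, 4, 3) = 3
d (Bob): min(6, 7) = 6
South (Sara): max(3, 6) = 6
top (Bob): min(4, 6) = 4
At top, Bob picks North (lowest: 4).
At North, Sara picks b (highest: 4).
At b, Bob picks h (lowest: 4).
Terminal value 4.

top -> North -> b -> h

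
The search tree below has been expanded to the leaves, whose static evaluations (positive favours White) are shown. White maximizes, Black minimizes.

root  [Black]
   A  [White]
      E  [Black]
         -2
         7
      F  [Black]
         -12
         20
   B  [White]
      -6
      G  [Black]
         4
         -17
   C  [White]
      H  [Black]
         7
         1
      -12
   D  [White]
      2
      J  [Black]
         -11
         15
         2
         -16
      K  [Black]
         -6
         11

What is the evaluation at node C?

H (Black): min(7, 1) = 1
C (White): max(1, -12) = 1

1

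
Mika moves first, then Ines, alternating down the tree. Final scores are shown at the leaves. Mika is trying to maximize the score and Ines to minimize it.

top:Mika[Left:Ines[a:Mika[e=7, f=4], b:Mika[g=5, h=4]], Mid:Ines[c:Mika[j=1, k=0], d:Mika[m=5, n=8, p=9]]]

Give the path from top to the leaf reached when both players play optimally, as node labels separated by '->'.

a (Mika): max(7, 4) = 7
b (Mika): max(5, 4) = 5
Left (Ines): min(7, 5) = 5
c (Mika): max(1, 0) = 1
d (Mika): max(5, 8, 9) = 9
Mid (Ines): min(1, 9) = 1
top (Mika): max(5, 1) = 5
At top, Mika picks Left (highest: 5).
At Left, Ines picks b (lowest: 5).
At b, Mika picks g (highest: 5).
Terminal value 5.

top -> Left -> b -> g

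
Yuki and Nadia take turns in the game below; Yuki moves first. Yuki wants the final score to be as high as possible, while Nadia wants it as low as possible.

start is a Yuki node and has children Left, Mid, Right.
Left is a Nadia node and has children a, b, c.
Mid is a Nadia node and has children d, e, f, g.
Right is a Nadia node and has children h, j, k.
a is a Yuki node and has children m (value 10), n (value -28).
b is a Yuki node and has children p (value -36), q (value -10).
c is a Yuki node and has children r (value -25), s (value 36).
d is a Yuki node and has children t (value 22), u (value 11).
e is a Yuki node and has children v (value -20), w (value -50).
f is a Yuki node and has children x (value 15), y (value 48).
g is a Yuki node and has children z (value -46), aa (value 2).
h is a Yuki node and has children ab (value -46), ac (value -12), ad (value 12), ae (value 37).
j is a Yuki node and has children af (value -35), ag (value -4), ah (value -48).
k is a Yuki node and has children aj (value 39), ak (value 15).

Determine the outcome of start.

-4

a (Yuki): max(10, -28) = 10
b (Yuki): max(-36, -10) = -10
c (Yuki): max(-25, 36) = 36
Left (Nadia): min(10, -10, 36) = -10
d (Yuki): max(22, 11) = 22
e (Yuki): max(-20, -50) = -20
f (Yuki): max(15, 48) = 48
g (Yuki): max(-46, 2) = 2
Mid (Nadia): min(22, -20, 48, 2) = -20
h (Yuki): max(-46, -12, 12, 37) = 37
j (Yuki): max(-35, -4, -48) = -4
k (Yuki): max(39, 15) = 39
Right (Nadia): min(37, -4, 39) = -4
start (Yuki): max(-10, -20, -4) = -4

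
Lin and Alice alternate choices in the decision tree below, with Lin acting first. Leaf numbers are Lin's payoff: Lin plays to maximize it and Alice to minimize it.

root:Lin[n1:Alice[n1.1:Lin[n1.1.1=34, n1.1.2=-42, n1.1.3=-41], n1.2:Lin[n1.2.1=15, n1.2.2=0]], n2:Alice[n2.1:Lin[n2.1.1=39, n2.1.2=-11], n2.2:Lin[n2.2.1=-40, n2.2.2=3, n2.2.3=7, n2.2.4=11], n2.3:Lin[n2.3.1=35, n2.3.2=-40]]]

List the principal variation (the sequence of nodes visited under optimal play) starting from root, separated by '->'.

root -> n1 -> n1.2 -> n1.2.1

n1.1 (Lin): max(34, -42, -41) = 34
n1.2 (Lin): max(15, 0) = 15
n1 (Alice): min(34, 15) = 15
n2.1 (Lin): max(39, -11) = 39
n2.2 (Lin): max(-40, 3, 7, 11) = 11
n2.3 (Lin): max(35, -40) = 35
n2 (Alice): min(39, 11, 35) = 11
root (Lin): max(15, 11) = 15
At root, Lin picks n1 (highest: 15).
At n1, Alice picks n1.2 (lowest: 15).
At n1.2, Lin picks n1.2.1 (highest: 15).
Terminal value 15.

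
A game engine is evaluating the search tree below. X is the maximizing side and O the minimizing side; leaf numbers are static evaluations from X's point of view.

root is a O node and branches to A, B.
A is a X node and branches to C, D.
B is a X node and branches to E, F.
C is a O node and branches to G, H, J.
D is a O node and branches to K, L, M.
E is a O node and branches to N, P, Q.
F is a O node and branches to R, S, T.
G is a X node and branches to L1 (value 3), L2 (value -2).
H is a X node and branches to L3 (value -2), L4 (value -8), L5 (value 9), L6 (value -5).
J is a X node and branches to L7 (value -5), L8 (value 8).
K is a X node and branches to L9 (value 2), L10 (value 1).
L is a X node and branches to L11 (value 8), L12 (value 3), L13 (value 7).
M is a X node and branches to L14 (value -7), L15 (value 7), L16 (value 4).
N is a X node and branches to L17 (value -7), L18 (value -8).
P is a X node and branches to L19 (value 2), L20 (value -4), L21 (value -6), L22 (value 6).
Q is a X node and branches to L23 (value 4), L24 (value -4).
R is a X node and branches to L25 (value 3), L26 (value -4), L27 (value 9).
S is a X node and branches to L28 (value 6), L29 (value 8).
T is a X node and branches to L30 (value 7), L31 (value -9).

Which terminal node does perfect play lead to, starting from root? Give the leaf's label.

L1

G (X): max(3, -2) = 3
H (X): max(-2, -8, 9, -5) = 9
J (X): max(-5, 8) = 8
C (O): min(3, 9, 8) = 3
K (X): max(2, 1) = 2
L (X): max(8, 3, 7) = 8
M (X): max(-7, 7, 4) = 7
D (O): min(2, 8, 7) = 2
A (X): max(3, 2) = 3
N (X): max(-7, -8) = -7
P (X): max(2, -4, -6, 6) = 6
Q (X): max(4, -4) = 4
E (O): min(-7, 6, 4) = -7
R (X): max(3, -4, 9) = 9
S (X): max(6, 8) = 8
T (X): max(7, -9) = 7
F (O): min(9, 8, 7) = 7
B (X): max(-7, 7) = 7
root (O): min(3, 7) = 3
At root, O picks A (lowest: 3).
At A, X picks C (highest: 3).
At C, O picks G (lowest: 3).
At G, X picks L1 (highest: 3).
Terminal value 3.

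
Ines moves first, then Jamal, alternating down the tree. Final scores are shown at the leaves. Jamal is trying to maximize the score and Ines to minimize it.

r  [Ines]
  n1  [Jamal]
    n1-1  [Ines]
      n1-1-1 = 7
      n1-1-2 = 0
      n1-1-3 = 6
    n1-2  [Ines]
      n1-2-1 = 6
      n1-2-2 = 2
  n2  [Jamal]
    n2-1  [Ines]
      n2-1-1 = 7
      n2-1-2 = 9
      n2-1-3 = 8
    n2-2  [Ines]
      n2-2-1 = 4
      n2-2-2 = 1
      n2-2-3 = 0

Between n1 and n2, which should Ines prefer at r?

n1-1 (Ines): min(7, 0, 6) = 0
n1-2 (Ines): min(6, 2) = 2
n1 (Jamal): max(0, 2) = 2
n2-1 (Ines): min(7, 9, 8) = 7
n2-2 (Ines): min(4, 1, 0) = 0
n2 (Jamal): max(7, 0) = 7
Ines prefers the lower value; n1=2, n2=7. n1 is better since 2 < 7.

n1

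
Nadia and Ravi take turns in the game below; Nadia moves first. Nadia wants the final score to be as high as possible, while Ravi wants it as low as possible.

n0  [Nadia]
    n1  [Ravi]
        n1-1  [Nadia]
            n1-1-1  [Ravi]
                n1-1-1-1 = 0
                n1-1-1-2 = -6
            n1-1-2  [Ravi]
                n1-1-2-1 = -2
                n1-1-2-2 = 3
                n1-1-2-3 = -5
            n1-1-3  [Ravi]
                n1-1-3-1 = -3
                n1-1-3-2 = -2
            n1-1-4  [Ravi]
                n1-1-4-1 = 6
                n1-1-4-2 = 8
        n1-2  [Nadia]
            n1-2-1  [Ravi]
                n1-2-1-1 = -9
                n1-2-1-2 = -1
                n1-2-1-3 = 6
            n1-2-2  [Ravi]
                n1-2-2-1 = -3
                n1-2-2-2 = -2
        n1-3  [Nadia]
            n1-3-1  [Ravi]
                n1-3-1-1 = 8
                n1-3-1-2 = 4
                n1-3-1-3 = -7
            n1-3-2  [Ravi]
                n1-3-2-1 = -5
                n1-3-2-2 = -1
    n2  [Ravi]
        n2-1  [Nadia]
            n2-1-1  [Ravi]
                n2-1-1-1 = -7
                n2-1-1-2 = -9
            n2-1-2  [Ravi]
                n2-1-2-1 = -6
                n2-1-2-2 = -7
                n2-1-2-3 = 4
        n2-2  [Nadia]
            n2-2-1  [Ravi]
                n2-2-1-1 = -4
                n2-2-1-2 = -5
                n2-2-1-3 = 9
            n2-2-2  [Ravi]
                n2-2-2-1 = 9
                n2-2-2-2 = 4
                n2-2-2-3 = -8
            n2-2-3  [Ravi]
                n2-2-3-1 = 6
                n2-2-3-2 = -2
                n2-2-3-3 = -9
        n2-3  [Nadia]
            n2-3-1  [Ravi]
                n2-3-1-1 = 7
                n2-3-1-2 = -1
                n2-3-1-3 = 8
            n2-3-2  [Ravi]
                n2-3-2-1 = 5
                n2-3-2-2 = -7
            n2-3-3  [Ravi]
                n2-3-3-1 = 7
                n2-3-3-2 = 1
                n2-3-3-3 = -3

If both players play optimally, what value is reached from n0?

n1-1-1 (Ravi): min(0, -6) = -6
n1-1-2 (Ravi): min(-2, 3, -5) = -5
n1-1-3 (Ravi): min(-3, -2) = -3
n1-1-4 (Ravi): min(6, 8) = 6
n1-1 (Nadia): max(-6, -5, -3, 6) = 6
n1-2-1 (Ravi): min(-9, -1, 6) = -9
n1-2-2 (Ravi): min(-3, -2) = -3
n1-2 (Nadia): max(-9, -3) = -3
n1-3-1 (Ravi): min(8, 4, -7) = -7
n1-3-2 (Ravi): min(-5, -1) = -5
n1-3 (Nadia): max(-7, -5) = -5
n1 (Ravi): min(6, -3, -5) = -5
n2-1-1 (Ravi): min(-7, -9) = -9
n2-1-2 (Ravi): min(-6, -7, 4) = -7
n2-1 (Nadia): max(-9, -7) = -7
n2-2-1 (Ravi): min(-4, -5, 9) = -5
n2-2-2 (Ravi): min(9, 4, -8) = -8
n2-2-3 (Ravi): min(6, -2, -9) = -9
n2-2 (Nadia): max(-5, -8, -9) = -5
n2-3-1 (Ravi): min(7, -1, 8) = -1
n2-3-2 (Ravi): min(5, -7) = -7
n2-3-3 (Ravi): min(7, 1, -3) = -3
n2-3 (Nadia): max(-1, -7, -3) = -1
n2 (Ravi): min(-7, -5, -1) = -7
n0 (Nadia): max(-5, -7) = -5

-5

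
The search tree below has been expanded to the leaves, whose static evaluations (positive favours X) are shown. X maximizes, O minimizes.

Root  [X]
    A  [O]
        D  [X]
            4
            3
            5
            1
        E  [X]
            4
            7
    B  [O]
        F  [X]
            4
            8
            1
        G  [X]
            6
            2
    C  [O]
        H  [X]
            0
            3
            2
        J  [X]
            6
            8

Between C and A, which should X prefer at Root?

H (X): max(0, 3, 2) = 3
J (X): max(6, 8) = 8
C (O): min(3, 8) = 3
D (X): max(4, 3, 5, 1) = 5
E (X): max(4, 7) = 7
A (O): min(5, 7) = 5
X prefers the higher value; C=3, A=5. A is better since 5 > 3.

A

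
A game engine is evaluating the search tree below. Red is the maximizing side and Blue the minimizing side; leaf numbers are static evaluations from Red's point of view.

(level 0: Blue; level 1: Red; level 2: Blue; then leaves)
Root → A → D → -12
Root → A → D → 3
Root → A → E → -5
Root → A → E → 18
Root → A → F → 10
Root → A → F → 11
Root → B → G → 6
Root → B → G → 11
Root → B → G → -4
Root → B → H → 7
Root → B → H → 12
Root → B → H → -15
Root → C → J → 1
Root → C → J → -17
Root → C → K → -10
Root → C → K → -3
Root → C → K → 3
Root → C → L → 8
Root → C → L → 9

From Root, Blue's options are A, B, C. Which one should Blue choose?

B

D (Blue): min(-12, 3) = -12
E (Blue): min(-5, 18) = -5
F (Blue): min(10, 11) = 10
A (Red): max(-12, -5, 10) = 10
G (Blue): min(6, 11, -4) = -4
H (Blue): min(7, 12, -15) = -15
B (Red): max(-4, -15) = -4
J (Blue): min(1, -17) = -17
K (Blue): min(-10, -3, 3) = -10
L (Blue): min(8, 9) = 8
C (Red): max(-17, -10, 8) = 8
Root (Blue): min(10, -4, 8) = -4
Blue at Root wants the lowest of {A=10, B=-4, C=8}, so chooses B.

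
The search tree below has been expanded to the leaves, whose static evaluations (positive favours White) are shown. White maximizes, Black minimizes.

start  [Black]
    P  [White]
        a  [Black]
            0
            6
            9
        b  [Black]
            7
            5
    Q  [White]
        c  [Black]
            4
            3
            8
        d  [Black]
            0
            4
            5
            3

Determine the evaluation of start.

3

a (Black): min(0, 6, 9) = 0
b (Black): min(7, 5) = 5
P (White): max(0, 5) = 5
c (Black): min(4, 3, 8) = 3
d (Black): min(0, 4, 5, 3) = 0
Q (White): max(3, 0) = 3
start (Black): min(5, 3) = 3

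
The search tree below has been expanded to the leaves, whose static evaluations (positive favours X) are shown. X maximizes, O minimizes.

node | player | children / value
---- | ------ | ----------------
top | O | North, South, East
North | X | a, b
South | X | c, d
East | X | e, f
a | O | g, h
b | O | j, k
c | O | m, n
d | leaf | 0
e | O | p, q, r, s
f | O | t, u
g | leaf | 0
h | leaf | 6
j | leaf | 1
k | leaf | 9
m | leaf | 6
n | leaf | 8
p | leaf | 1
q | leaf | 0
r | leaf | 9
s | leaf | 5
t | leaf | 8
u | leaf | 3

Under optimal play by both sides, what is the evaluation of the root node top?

a (O): min(0, 6) = 0
b (O): min(1, 9) = 1
North (X): max(0, 1) = 1
c (O): min(6, 8) = 6
South (X): max(6, 0) = 6
e (O): min(1, 0, 9, 5) = 0
f (O): min(8, 3) = 3
East (X): max(0, 3) = 3
top (O): min(1, 6, 3) = 1

1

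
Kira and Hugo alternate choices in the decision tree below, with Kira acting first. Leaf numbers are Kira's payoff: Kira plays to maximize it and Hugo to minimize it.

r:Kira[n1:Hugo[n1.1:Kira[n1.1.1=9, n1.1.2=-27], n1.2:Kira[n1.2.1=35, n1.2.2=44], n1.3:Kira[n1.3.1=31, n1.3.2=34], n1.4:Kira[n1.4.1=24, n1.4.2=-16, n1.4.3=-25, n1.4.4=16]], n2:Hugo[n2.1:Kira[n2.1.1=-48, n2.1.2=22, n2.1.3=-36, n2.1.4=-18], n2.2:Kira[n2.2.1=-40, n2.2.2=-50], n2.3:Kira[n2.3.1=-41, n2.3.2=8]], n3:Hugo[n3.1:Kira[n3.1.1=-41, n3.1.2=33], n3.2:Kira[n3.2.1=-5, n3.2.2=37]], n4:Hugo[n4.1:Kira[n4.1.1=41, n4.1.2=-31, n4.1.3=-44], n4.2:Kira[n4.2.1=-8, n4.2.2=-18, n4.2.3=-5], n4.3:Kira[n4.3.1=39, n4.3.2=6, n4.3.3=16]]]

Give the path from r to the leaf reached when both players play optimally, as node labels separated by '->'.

n1.1 (Kira): max(9, -27) = 9
n1.2 (Kira): max(35, 44) = 44
n1.3 (Kira): max(31, 34) = 34
n1.4 (Kira): max(24, -16, -25, 16) = 24
n1 (Hugo): min(9, 44, 34, 24) = 9
n2.1 (Kira): max(-48, 22, -36, -18) = 22
n2.2 (Kira): max(-40, -50) = -40
n2.3 (Kira): max(-41, 8) = 8
n2 (Hugo): min(22, -40, 8) = -40
n3.1 (Kira): max(-41, 33) = 33
n3.2 (Kira): max(-5, 37) = 37
n3 (Hugo): min(33, 37) = 33
n4.1 (Kira): max(41, -31, -44) = 41
n4.2 (Kira): max(-8, -18, -5) = -5
n4.3 (Kira): max(39, 6, 16) = 39
n4 (Hugo): min(41, -5, 39) = -5
r (Kira): max(9, -40, 33, -5) = 33
At r, Kira picks n3 (highest: 33).
At n3, Hugo picks n3.1 (lowest: 33).
At n3.1, Kira picks n3.1.2 (highest: 33).
Terminal value 33.

r -> n3 -> n3.1 -> n3.1.2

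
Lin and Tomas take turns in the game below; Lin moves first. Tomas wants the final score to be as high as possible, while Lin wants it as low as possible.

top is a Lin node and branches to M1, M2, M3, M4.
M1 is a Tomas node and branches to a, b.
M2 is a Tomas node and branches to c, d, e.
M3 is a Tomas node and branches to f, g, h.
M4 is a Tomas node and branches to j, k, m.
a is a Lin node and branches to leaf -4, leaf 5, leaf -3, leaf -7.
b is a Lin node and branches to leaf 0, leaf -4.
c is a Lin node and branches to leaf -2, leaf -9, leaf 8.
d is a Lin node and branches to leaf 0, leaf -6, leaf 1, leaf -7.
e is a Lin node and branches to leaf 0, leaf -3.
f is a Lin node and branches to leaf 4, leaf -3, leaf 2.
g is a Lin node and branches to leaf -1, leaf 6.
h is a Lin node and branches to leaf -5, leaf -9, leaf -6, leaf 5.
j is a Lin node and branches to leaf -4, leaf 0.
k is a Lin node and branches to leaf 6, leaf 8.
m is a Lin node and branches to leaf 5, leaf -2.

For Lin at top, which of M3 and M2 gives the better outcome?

M2

f (Lin): min(4, -3, 2) = -3
g (Lin): min(-1, 6) = -1
h (Lin): min(-5, -9, -6, 5) = -9
M3 (Tomas): max(-3, -1, -9) = -1
c (Lin): min(-2, -9, 8) = -9
d (Lin): min(0, -6, 1, -7) = -7
e (Lin): min(0, -3) = -3
M2 (Tomas): max(-9, -7, -3) = -3
Lin prefers the lower value; M3=-1, M2=-3. M2 is better since -3 < -1.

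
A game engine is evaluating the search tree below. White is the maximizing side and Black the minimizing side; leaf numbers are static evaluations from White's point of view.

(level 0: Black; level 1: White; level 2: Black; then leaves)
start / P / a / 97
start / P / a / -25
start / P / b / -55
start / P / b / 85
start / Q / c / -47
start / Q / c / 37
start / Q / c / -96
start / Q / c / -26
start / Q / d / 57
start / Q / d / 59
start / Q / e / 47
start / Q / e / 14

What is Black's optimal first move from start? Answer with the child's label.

a (Black): min(97, -25) = -25
b (Black): min(-55, 85) = -55
P (White): max(-25, -55) = -25
c (Black): min(-47, 37, -96, -26) = -96
d (Black): min(57, 59) = 57
e (Black): min(47, 14) = 14
Q (White): max(-96, 57, 14) = 57
start (Black): min(-25, 57) = -25
Black at start wants the lowest of {P=-25, Q=57}, so chooses P.

P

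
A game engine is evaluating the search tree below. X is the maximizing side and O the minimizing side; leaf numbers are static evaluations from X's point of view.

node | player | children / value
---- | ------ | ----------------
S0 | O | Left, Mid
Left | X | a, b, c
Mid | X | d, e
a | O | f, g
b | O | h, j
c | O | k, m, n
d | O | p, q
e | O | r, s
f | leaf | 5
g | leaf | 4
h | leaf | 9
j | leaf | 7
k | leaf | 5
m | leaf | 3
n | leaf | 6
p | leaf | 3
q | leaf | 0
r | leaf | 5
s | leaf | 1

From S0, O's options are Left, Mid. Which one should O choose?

a (O): min(5, 4) = 4
b (O): min(9, 7) = 7
c (O): min(5, 3, 6) = 3
Left (X): max(4, 7, 3) = 7
d (O): min(3, 0) = 0
e (O): min(5, 1) = 1
Mid (X): max(0, 1) = 1
S0 (O): min(7, 1) = 1
O at S0 wants the lowest of {Left=7, Mid=1}, so chooses Mid.

Mid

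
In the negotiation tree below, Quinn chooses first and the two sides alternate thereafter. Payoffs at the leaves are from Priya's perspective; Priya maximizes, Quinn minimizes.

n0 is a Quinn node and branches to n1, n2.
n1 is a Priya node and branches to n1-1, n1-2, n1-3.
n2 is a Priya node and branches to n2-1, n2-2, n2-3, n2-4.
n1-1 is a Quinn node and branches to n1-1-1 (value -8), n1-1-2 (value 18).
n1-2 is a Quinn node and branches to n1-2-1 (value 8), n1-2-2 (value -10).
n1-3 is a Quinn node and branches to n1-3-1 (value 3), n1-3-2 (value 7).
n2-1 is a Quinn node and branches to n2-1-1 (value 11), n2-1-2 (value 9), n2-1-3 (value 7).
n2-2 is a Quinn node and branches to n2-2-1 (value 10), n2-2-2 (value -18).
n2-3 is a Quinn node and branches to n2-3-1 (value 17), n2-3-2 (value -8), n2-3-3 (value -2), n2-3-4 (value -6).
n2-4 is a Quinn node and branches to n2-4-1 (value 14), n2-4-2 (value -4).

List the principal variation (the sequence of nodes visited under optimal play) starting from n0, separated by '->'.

n0 -> n1 -> n1-3 -> n1-3-1

n1-1 (Quinn): min(-8, 18) = -8
n1-2 (Quinn): min(8, -10) = -10
n1-3 (Quinn): min(3, 7) = 3
n1 (Priya): max(-8, -10, 3) = 3
n2-1 (Quinn): min(11, 9, 7) = 7
n2-2 (Quinn): min(10, -18) = -18
n2-3 (Quinn): min(17, -8, -2, -6) = -8
n2-4 (Quinn): min(14, -4) = -4
n2 (Priya): max(7, -18, -8, -4) = 7
n0 (Quinn): min(3, 7) = 3
At n0, Quinn picks n1 (lowest: 3).
At n1, Priya picks n1-3 (highest: 3).
At n1-3, Quinn picks n1-3-1 (lowest: 3).
Terminal value 3.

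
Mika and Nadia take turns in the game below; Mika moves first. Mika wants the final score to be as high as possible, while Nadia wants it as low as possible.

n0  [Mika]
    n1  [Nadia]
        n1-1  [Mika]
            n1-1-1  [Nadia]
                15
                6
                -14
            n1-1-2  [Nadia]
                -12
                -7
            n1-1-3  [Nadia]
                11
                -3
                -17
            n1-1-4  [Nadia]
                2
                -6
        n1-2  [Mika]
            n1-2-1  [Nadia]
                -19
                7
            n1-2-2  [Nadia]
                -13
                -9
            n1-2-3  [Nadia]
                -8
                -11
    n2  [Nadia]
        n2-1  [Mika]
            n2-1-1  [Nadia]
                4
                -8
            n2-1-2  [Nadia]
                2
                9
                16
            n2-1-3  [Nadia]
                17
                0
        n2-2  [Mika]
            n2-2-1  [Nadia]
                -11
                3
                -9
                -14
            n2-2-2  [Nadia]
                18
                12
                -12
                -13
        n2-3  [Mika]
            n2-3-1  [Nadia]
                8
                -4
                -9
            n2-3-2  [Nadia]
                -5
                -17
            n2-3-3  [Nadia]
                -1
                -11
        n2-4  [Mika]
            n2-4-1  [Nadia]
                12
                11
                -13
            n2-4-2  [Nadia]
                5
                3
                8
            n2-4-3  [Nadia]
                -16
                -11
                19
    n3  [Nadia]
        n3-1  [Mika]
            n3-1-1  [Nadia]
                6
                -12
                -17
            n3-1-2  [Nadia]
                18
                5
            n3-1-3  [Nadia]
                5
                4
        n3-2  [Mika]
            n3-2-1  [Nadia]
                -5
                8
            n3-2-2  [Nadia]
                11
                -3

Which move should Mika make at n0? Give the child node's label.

n3

n1-1-1 (Nadia): min(15, 6, -14) = -14
n1-1-2 (Nadia): min(-12, -7) = -12
n1-1-3 (Nadia): min(11, -3, -17) = -17
n1-1-4 (Nadia): min(2, -6) = -6
n1-1 (Mika): max(-14, -12, -17, -6) = -6
n1-2-1 (Nadia): min(-19, 7) = -19
n1-2-2 (Nadia): min(-13, -9) = -13
n1-2-3 (Nadia): min(-8, -11) = -11
n1-2 (Mika): max(-19, -13, -11) = -11
n1 (Nadia): min(-6, -11) = -11
n2-1-1 (Nadia): min(4, -8) = -8
n2-1-2 (Nadia): min(2, 9, 16) = 2
n2-1-3 (Nadia): min(17, 0) = 0
n2-1 (Mika): max(-8, 2, 0) = 2
n2-2-1 (Nadia): min(-11, 3, -9, -14) = -14
n2-2-2 (Nadia): min(18, 12, -12, -13) = -13
n2-2 (Mika): max(-14, -13) = -13
n2-3-1 (Nadia): min(8, -4, -9) = -9
n2-3-2 (Nadia): min(-5, -17) = -17
n2-3-3 (Nadia): min(-1, -11) = -11
n2-3 (Mika): max(-9, -17, -11) = -9
n2-4-1 (Nadia): min(12, 11, -13) = -13
n2-4-2 (Nadia): min(5, 3, 8) = 3
n2-4-3 (Nadia): min(-16, -11, 19) = -16
n2-4 (Mika): max(-13, 3, -16) = 3
n2 (Nadia): min(2, -13, -9, 3) = -13
n3-1-1 (Nadia): min(6, -12, -17) = -17
n3-1-2 (Nadia): min(18, 5) = 5
n3-1-3 (Nadia): min(5, 4) = 4
n3-1 (Mika): max(-17, 5, 4) = 5
n3-2-1 (Nadia): min(-5, 8) = -5
n3-2-2 (Nadia): min(11, -3) = -3
n3-2 (Mika): max(-5, -3) = -3
n3 (Nadia): min(5, -3) = -3
n0 (Mika): max(-11, -13, -3) = -3
Mika at n0 wants the highest of {n1=-11, n2=-13, n3=-3}, so chooses n3.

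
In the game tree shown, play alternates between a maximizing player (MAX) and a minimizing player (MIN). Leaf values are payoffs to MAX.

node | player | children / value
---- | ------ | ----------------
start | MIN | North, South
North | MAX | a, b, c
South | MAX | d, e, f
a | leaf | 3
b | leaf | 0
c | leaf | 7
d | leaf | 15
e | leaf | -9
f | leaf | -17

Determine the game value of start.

7

North (MAX): max(3, 0, 7) = 7
South (MAX): max(15, -9, -17) = 15
start (MIN): min(7, 15) = 7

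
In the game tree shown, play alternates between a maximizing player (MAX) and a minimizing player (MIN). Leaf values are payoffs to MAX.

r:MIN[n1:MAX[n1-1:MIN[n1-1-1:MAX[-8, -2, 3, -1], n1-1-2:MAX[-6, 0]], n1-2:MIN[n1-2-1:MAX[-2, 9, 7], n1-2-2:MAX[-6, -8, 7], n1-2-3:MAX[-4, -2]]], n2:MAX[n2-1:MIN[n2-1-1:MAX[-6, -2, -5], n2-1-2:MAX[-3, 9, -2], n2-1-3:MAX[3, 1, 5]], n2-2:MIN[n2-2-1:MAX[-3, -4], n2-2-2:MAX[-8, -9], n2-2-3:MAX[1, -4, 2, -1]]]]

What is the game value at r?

n1-1-1 (MAX): max(-8, -2, 3, -1) = 3
n1-1-2 (MAX): max(-6, 0) = 0
n1-1 (MIN): min(3, 0) = 0
n1-2-1 (MAX): max(-2, 9, 7) = 9
n1-2-2 (MAX): max(-6, -8, 7) = 7
n1-2-3 (MAX): max(-4, -2) = -2
n1-2 (MIN): min(9, 7, -2) = -2
n1 (MAX): max(0, -2) = 0
n2-1-1 (MAX): max(-6, -2, -5) = -2
n2-1-2 (MAX): max(-3, 9, -2) = 9
n2-1-3 (MAX): max(3, 1, 5) = 5
n2-1 (MIN): min(-2, 9, 5) = -2
n2-2-1 (MAX): max(-3, -4) = -3
n2-2-2 (MAX): max(-8, -9) = -8
n2-2-3 (MAX): max(1, -4, 2, -1) = 2
n2-2 (MIN): min(-3, -8, 2) = -8
n2 (MAX): max(-2, -8) = -2
r (MIN): min(0, -2) = -2

-2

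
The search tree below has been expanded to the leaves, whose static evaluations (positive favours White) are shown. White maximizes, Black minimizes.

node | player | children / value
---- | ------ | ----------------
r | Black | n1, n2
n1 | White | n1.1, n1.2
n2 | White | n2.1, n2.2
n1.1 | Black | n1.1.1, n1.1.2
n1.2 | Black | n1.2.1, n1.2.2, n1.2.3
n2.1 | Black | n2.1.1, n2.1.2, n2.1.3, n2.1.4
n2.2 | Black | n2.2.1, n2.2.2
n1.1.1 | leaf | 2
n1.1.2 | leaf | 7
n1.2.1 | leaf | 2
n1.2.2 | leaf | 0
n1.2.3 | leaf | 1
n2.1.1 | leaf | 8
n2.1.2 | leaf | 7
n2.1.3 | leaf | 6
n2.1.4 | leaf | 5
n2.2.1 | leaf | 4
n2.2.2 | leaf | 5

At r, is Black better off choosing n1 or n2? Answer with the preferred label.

n1

n1.1 (Black): min(2, 7) = 2
n1.2 (Black): min(2, 0, 1) = 0
n1 (White): max(2, 0) = 2
n2.1 (Black): min(8, 7, 6, 5) = 5
n2.2 (Black): min(4, 5) = 4
n2 (White): max(5, 4) = 5
Black prefers the lower value; n1=2, n2=5. n1 is better since 2 < 5.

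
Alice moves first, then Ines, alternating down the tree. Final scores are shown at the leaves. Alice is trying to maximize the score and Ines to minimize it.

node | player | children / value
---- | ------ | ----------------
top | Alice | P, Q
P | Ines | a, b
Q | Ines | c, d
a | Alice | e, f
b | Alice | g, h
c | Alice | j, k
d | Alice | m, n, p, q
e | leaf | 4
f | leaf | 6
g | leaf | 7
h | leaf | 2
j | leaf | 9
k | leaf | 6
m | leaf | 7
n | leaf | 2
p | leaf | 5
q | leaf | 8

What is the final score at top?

a (Alice): max(4, 6) = 6
b (Alice): max(7, 2) = 7
P (Ines): min(6, 7) = 6
c (Alice): max(9, 6) = 9
d (Alice): max(7, 2, 5, 8) = 8
Q (Ines): min(9, 8) = 8
top (Alice): max(6, 8) = 8

8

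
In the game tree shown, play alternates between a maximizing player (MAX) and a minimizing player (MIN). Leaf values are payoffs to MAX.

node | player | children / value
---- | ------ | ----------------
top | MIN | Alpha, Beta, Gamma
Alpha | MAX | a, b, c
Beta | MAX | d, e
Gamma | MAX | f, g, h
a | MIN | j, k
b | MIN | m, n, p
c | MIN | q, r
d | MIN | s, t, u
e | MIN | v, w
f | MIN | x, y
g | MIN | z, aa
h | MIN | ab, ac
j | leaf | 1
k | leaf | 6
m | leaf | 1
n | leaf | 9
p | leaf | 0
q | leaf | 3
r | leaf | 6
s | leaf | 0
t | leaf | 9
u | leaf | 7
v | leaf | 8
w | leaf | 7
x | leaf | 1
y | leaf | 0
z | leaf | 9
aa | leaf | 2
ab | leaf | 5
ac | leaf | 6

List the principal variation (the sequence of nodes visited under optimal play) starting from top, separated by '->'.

top -> Alpha -> c -> q

a (MIN): min(1, 6) = 1
b (MIN): min(1, 9, 0) = 0
c (MIN): min(3, 6) = 3
Alpha (MAX): max(1, 0, 3) = 3
d (MIN): min(0, 9, 7) = 0
e (MIN): min(8, 7) = 7
Beta (MAX): max(0, 7) = 7
f (MIN): min(1, 0) = 0
g (MIN): min(9, 2) = 2
h (MIN): min(5, 6) = 5
Gamma (MAX): max(0, 2, 5) = 5
top (MIN): min(3, 7, 5) = 3
At top, MIN picks Alpha (lowest: 3).
At Alpha, MAX picks c (highest: 3).
At c, MIN picks q (lowest: 3).
Terminal value 3.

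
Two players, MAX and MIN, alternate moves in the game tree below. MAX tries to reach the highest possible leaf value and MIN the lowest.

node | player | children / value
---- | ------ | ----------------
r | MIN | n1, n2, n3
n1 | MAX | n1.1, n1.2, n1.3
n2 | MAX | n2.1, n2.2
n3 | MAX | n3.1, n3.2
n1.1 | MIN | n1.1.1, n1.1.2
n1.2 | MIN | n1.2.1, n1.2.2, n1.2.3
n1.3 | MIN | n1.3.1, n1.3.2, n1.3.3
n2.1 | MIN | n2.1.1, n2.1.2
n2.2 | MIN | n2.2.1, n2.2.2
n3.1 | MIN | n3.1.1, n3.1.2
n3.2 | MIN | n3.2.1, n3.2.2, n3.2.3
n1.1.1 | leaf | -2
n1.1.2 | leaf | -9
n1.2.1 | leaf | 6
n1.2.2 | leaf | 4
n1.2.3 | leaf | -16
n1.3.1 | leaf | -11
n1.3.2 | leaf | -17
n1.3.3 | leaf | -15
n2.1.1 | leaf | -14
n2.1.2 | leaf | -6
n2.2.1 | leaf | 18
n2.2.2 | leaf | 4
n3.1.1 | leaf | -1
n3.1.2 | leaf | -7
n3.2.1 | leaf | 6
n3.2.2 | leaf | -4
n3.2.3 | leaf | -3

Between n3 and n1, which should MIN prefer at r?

n1

n3.1 (MIN): min(-1, -7) = -7
n3.2 (MIN): min(6, -4, -3) = -4
n3 (MAX): max(-7, -4) = -4
n1.1 (MIN): min(-2, -9) = -9
n1.2 (MIN): min(6, 4, -16) = -16
n1.3 (MIN): min(-11, -17, -15) = -17
n1 (MAX): max(-9, -16, -17) = -9
MIN prefers the lower value; n3=-4, n1=-9. n1 is better since -9 < -4.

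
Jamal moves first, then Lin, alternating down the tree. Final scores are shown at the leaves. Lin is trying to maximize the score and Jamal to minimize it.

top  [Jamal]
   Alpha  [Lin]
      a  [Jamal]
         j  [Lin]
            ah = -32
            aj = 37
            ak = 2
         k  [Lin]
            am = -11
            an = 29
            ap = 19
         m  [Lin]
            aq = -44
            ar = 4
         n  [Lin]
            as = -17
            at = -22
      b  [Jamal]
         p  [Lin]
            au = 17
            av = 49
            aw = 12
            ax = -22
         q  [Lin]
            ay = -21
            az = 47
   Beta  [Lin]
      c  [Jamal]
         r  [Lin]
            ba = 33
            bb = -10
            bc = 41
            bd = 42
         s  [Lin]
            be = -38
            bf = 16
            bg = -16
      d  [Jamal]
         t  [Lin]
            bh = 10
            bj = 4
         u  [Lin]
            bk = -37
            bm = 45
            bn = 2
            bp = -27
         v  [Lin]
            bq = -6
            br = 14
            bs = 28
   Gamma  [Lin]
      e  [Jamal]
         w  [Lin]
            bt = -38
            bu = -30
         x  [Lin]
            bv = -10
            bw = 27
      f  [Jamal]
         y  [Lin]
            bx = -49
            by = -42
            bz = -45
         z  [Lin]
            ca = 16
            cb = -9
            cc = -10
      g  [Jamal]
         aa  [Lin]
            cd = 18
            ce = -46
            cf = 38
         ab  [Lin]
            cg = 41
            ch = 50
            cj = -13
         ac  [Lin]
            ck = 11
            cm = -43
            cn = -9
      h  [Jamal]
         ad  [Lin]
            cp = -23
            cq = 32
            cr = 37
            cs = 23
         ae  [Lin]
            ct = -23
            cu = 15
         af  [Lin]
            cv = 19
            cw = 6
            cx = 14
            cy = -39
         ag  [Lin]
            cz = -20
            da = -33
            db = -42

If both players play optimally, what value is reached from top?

11

j (Lin): max(-32, 37, 2) = 37
k (Lin): max(-11, 29, 19) = 29
m (Lin): max(-44, 4) = 4
n (Lin): max(-17, -22) = -17
a (Jamal): min(37, 29, 4, -17) = -17
p (Lin): max(17, 49, 12, -22) = 49
q (Lin): max(-21, 47) = 47
b (Jamal): min(49, 47) = 47
Alpha (Lin): max(-17, 47) = 47
r (Lin): max(33, -10, 41, 42) = 42
s (Lin): max(-38, 16, -16) = 16
c (Jamal): min(42, 16) = 16
t (Lin): max(10, 4) = 10
u (Lin): max(-37, 45, 2, -27) = 45
v (Lin): max(-6, 14, 28) = 28
d (Jamal): min(10, 45, 28) = 10
Beta (Lin): max(16, 10) = 16
w (Lin): max(-38, -30) = -30
x (Lin): max(-10, 27) = 27
e (Jamal): min(-30, 27) = -30
y (Lin): max(-49, -42, -45) = -42
z (Lin): max(16, -9, -10) = 16
f (Jamal): min(-42, 16) = -42
aa (Lin): max(18, -46, 38) = 38
ab (Lin): max(41, 50, -13) = 50
ac (Lin): max(11, -43, -9) = 11
g (Jamal): min(38, 50, 11) = 11
ad (Lin): max(-23, 32, 37, 23) = 37
ae (Lin): max(-23, 15) = 15
af (Lin): max(19, 6, 14, -39) = 19
ag (Lin): max(-20, -33, -42) = -20
h (Jamal): min(37, 15, 19, -20) = -20
Gamma (Lin): max(-30, -42, 11, -20) = 11
top (Jamal): min(47, 16, 11) = 11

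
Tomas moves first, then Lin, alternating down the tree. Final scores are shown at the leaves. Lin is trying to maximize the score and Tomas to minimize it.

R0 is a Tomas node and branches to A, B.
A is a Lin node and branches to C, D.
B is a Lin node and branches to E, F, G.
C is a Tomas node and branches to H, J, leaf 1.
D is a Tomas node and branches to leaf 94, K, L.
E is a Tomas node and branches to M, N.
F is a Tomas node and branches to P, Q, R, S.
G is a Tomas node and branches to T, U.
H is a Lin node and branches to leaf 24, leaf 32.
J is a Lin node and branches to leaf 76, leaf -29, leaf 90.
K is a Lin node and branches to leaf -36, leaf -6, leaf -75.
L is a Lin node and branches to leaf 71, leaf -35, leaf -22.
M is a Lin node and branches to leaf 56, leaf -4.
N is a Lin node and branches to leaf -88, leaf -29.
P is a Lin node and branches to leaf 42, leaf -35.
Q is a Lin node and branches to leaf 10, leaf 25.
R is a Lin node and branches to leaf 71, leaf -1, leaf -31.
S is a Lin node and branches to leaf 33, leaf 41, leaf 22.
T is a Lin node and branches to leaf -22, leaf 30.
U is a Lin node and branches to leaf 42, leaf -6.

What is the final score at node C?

1

H (Lin): max(24, 32) = 32
J (Lin): max(76, -29, 90) = 90
C (Tomas): min(32, 90, 1) = 1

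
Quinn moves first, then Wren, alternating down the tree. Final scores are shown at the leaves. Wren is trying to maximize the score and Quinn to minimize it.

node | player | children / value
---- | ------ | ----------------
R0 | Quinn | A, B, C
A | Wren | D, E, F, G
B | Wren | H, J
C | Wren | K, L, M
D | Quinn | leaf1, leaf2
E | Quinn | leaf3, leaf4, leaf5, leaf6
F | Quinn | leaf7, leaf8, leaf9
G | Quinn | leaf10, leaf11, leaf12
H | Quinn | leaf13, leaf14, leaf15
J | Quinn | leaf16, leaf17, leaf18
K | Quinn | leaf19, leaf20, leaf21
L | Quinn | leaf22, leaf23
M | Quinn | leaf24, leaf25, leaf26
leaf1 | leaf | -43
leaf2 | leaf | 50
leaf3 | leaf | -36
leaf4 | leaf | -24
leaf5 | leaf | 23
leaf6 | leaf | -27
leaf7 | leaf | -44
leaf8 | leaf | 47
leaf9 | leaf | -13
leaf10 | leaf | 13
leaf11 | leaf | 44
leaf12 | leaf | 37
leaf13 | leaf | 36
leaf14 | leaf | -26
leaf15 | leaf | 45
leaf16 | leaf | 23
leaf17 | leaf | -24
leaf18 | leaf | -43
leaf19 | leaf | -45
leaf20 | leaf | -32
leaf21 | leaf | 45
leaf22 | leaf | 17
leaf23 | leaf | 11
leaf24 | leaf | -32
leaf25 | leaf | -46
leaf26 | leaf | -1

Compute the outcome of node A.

D (Quinn): min(-43, 50) = -43
E (Quinn): min(-36, -24, 23, -27) = -36
F (Quinn): min(-44, 47, -13) = -44
G (Quinn): min(13, 44, 37) = 13
A (Wren): max(-43, -36, -44, 13) = 13

13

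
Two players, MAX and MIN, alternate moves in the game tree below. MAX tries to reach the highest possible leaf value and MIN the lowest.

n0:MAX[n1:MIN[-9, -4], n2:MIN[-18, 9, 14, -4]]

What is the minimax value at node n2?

-18

n2 (MIN): min(-18, 9, 14, -4) = -18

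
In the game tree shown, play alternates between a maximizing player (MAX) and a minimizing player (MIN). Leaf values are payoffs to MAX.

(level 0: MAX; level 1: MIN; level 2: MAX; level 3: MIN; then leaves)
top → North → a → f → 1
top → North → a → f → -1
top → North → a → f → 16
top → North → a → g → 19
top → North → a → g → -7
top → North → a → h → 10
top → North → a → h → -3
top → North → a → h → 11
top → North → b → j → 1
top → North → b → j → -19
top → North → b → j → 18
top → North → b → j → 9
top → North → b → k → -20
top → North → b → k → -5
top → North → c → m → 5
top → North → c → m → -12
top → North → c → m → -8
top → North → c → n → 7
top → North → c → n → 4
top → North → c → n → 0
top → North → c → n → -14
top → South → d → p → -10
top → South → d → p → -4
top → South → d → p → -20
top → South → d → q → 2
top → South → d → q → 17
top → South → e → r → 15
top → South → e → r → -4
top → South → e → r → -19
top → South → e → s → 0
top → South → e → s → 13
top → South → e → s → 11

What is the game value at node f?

f (MIN): min(1, -1, 16) = -1

-1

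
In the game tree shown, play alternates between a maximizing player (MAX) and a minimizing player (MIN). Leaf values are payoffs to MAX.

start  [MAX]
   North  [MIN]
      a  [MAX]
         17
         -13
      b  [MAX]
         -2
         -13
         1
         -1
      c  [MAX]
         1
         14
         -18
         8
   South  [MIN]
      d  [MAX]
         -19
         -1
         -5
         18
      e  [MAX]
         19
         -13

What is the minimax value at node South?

d (MAX): max(-19, -1, -5, 18) = 18
e (MAX): max(19, -13) = 19
South (MIN): min(18, 19) = 18

18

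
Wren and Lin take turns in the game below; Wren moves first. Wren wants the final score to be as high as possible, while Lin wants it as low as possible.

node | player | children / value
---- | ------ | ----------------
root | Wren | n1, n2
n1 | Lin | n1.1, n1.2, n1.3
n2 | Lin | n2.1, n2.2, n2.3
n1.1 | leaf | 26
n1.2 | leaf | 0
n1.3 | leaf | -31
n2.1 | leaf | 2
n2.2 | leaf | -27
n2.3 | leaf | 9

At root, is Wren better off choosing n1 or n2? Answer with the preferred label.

n2

n1 (Lin): min(26, 0, -31) = -31
n2 (Lin): min(2, -27, 9) = -27
Wren prefers the higher value; n1=-31, n2=-27. n2 is better since -27 > -31.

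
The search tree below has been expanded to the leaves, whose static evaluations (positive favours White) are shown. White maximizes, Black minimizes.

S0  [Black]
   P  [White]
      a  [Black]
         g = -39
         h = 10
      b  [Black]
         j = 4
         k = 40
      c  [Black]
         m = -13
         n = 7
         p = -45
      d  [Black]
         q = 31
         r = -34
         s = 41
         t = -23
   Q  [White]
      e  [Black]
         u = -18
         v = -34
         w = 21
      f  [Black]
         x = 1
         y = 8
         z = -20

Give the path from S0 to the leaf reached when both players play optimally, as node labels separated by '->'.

a (Black): min(-39, 10) = -39
b (Black): min(4, 40) = 4
c (Black): min(-13, 7, -45) = -45
d (Black): min(31, -34, 41, -23) = -34
P (White): max(-39, 4, -45, -34) = 4
e (Black): min(-18, -34, 21) = -34
f (Black): min(1, 8, -20) = -20
Q (White): max(-34, -20) = -20
S0 (Black): min(4, -20) = -20
At S0, Black picks Q (lowest: -20).
At Q, White picks f (highest: -20).
At f, Black picks z (lowest: -20).
Terminal value -20.

S0 -> Q -> f -> z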